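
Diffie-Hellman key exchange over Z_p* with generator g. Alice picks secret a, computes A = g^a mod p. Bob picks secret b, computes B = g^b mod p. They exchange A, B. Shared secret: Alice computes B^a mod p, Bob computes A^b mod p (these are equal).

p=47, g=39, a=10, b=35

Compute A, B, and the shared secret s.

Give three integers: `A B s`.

Answer: 34 33 9

Derivation:
A = 39^10 mod 47  (bits of 10 = 1010)
  bit 0 = 1: r = r^2 * 39 mod 47 = 1^2 * 39 = 1*39 = 39
  bit 1 = 0: r = r^2 mod 47 = 39^2 = 17
  bit 2 = 1: r = r^2 * 39 mod 47 = 17^2 * 39 = 7*39 = 38
  bit 3 = 0: r = r^2 mod 47 = 38^2 = 34
  -> A = 34
B = 39^35 mod 47  (bits of 35 = 100011)
  bit 0 = 1: r = r^2 * 39 mod 47 = 1^2 * 39 = 1*39 = 39
  bit 1 = 0: r = r^2 mod 47 = 39^2 = 17
  bit 2 = 0: r = r^2 mod 47 = 17^2 = 7
  bit 3 = 0: r = r^2 mod 47 = 7^2 = 2
  bit 4 = 1: r = r^2 * 39 mod 47 = 2^2 * 39 = 4*39 = 15
  bit 5 = 1: r = r^2 * 39 mod 47 = 15^2 * 39 = 37*39 = 33
  -> B = 33
s = B^a = 33^10 mod 47  (bits of 10 = 1010)
  bit 0 = 1: r = r^2 * 33 mod 47 = 1^2 * 33 = 1*33 = 33
  bit 1 = 0: r = r^2 mod 47 = 33^2 = 8
  bit 2 = 1: r = r^2 * 33 mod 47 = 8^2 * 33 = 17*33 = 44
  bit 3 = 0: r = r^2 mod 47 = 44^2 = 9
  -> s = B^a = 9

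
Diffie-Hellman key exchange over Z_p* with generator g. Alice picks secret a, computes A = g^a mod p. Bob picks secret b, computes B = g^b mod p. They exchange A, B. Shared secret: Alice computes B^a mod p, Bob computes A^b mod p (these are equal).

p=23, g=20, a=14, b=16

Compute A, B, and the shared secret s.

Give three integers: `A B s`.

Answer: 4 13 12

Derivation:
A = 20^14 mod 23  (bits of 14 = 1110)
  bit 0 = 1: r = r^2 * 20 mod 23 = 1^2 * 20 = 1*20 = 20
  bit 1 = 1: r = r^2 * 20 mod 23 = 20^2 * 20 = 9*20 = 19
  bit 2 = 1: r = r^2 * 20 mod 23 = 19^2 * 20 = 16*20 = 21
  bit 3 = 0: r = r^2 mod 23 = 21^2 = 4
  -> A = 4
B = 20^16 mod 23  (bits of 16 = 10000)
  bit 0 = 1: r = r^2 * 20 mod 23 = 1^2 * 20 = 1*20 = 20
  bit 1 = 0: r = r^2 mod 23 = 20^2 = 9
  bit 2 = 0: r = r^2 mod 23 = 9^2 = 12
  bit 3 = 0: r = r^2 mod 23 = 12^2 = 6
  bit 4 = 0: r = r^2 mod 23 = 6^2 = 13
  -> B = 13
s = B^a = 13^14 mod 23  (bits of 14 = 1110)
  bit 0 = 1: r = r^2 * 13 mod 23 = 1^2 * 13 = 1*13 = 13
  bit 1 = 1: r = r^2 * 13 mod 23 = 13^2 * 13 = 8*13 = 12
  bit 2 = 1: r = r^2 * 13 mod 23 = 12^2 * 13 = 6*13 = 9
  bit 3 = 0: r = r^2 mod 23 = 9^2 = 12
  -> s = B^a = 12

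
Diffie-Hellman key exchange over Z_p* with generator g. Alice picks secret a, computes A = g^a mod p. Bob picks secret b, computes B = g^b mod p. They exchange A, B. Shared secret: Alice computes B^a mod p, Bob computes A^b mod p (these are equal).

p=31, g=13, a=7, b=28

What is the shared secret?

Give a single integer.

A = 13^7 mod 31  (bits of 7 = 111)
  bit 0 = 1: r = r^2 * 13 mod 31 = 1^2 * 13 = 1*13 = 13
  bit 1 = 1: r = r^2 * 13 mod 31 = 13^2 * 13 = 14*13 = 27
  bit 2 = 1: r = r^2 * 13 mod 31 = 27^2 * 13 = 16*13 = 22
  -> A = 22
B = 13^28 mod 31  (bits of 28 = 11100)
  bit 0 = 1: r = r^2 * 13 mod 31 = 1^2 * 13 = 1*13 = 13
  bit 1 = 1: r = r^2 * 13 mod 31 = 13^2 * 13 = 14*13 = 27
  bit 2 = 1: r = r^2 * 13 mod 31 = 27^2 * 13 = 16*13 = 22
  bit 3 = 0: r = r^2 mod 31 = 22^2 = 19
  bit 4 = 0: r = r^2 mod 31 = 19^2 = 20
  -> B = 20
s = B^a = 20^7 mod 31  (bits of 7 = 111)
  bit 0 = 1: r = r^2 * 20 mod 31 = 1^2 * 20 = 1*20 = 20
  bit 1 = 1: r = r^2 * 20 mod 31 = 20^2 * 20 = 28*20 = 2
  bit 2 = 1: r = r^2 * 20 mod 31 = 2^2 * 20 = 4*20 = 18
  -> s = B^a = 18

Answer: 18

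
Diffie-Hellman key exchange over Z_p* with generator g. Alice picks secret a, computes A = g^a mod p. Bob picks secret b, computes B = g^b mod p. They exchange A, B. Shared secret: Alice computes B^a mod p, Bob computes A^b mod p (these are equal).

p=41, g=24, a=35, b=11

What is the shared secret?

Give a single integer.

Answer: 27

Derivation:
A = 24^35 mod 41  (bits of 35 = 100011)
  bit 0 = 1: r = r^2 * 24 mod 41 = 1^2 * 24 = 1*24 = 24
  bit 1 = 0: r = r^2 mod 41 = 24^2 = 2
  bit 2 = 0: r = r^2 mod 41 = 2^2 = 4
  bit 3 = 0: r = r^2 mod 41 = 4^2 = 16
  bit 4 = 1: r = r^2 * 24 mod 41 = 16^2 * 24 = 10*24 = 35
  bit 5 = 1: r = r^2 * 24 mod 41 = 35^2 * 24 = 36*24 = 3
  -> A = 3
B = 24^11 mod 41  (bits of 11 = 1011)
  bit 0 = 1: r = r^2 * 24 mod 41 = 1^2 * 24 = 1*24 = 24
  bit 1 = 0: r = r^2 mod 41 = 24^2 = 2
  bit 2 = 1: r = r^2 * 24 mod 41 = 2^2 * 24 = 4*24 = 14
  bit 3 = 1: r = r^2 * 24 mod 41 = 14^2 * 24 = 32*24 = 30
  -> B = 30
s = B^a = 30^35 mod 41  (bits of 35 = 100011)
  bit 0 = 1: r = r^2 * 30 mod 41 = 1^2 * 30 = 1*30 = 30
  bit 1 = 0: r = r^2 mod 41 = 30^2 = 39
  bit 2 = 0: r = r^2 mod 41 = 39^2 = 4
  bit 3 = 0: r = r^2 mod 41 = 4^2 = 16
  bit 4 = 1: r = r^2 * 30 mod 41 = 16^2 * 30 = 10*30 = 13
  bit 5 = 1: r = r^2 * 30 mod 41 = 13^2 * 30 = 5*30 = 27
  -> s = B^a = 27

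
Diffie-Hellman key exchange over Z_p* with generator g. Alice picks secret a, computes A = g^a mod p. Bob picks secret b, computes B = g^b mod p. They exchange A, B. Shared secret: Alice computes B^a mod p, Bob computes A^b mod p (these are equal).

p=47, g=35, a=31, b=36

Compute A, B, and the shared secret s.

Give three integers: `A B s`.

A = 35^31 mod 47  (bits of 31 = 11111)
  bit 0 = 1: r = r^2 * 35 mod 47 = 1^2 * 35 = 1*35 = 35
  bit 1 = 1: r = r^2 * 35 mod 47 = 35^2 * 35 = 3*35 = 11
  bit 2 = 1: r = r^2 * 35 mod 47 = 11^2 * 35 = 27*35 = 5
  bit 3 = 1: r = r^2 * 35 mod 47 = 5^2 * 35 = 25*35 = 29
  bit 4 = 1: r = r^2 * 35 mod 47 = 29^2 * 35 = 42*35 = 13
  -> A = 13
B = 35^36 mod 47  (bits of 36 = 100100)
  bit 0 = 1: r = r^2 * 35 mod 47 = 1^2 * 35 = 1*35 = 35
  bit 1 = 0: r = r^2 mod 47 = 35^2 = 3
  bit 2 = 0: r = r^2 mod 47 = 3^2 = 9
  bit 3 = 1: r = r^2 * 35 mod 47 = 9^2 * 35 = 34*35 = 15
  bit 4 = 0: r = r^2 mod 47 = 15^2 = 37
  bit 5 = 0: r = r^2 mod 47 = 37^2 = 6
  -> B = 6
s = B^a = 6^31 mod 47  (bits of 31 = 11111)
  bit 0 = 1: r = r^2 * 6 mod 47 = 1^2 * 6 = 1*6 = 6
  bit 1 = 1: r = r^2 * 6 mod 47 = 6^2 * 6 = 36*6 = 28
  bit 2 = 1: r = r^2 * 6 mod 47 = 28^2 * 6 = 32*6 = 4
  bit 3 = 1: r = r^2 * 6 mod 47 = 4^2 * 6 = 16*6 = 2
  bit 4 = 1: r = r^2 * 6 mod 47 = 2^2 * 6 = 4*6 = 24
  -> s = B^a = 24

Answer: 13 6 24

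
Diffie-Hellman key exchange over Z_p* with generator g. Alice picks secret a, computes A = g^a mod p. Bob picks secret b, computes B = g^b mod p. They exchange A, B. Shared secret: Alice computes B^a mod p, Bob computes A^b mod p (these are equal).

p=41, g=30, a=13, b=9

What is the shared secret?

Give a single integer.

A = 30^13 mod 41  (bits of 13 = 1101)
  bit 0 = 1: r = r^2 * 30 mod 41 = 1^2 * 30 = 1*30 = 30
  bit 1 = 1: r = r^2 * 30 mod 41 = 30^2 * 30 = 39*30 = 22
  bit 2 = 0: r = r^2 mod 41 = 22^2 = 33
  bit 3 = 1: r = r^2 * 30 mod 41 = 33^2 * 30 = 23*30 = 34
  -> A = 34
B = 30^9 mod 41  (bits of 9 = 1001)
  bit 0 = 1: r = r^2 * 30 mod 41 = 1^2 * 30 = 1*30 = 30
  bit 1 = 0: r = r^2 mod 41 = 30^2 = 39
  bit 2 = 0: r = r^2 mod 41 = 39^2 = 4
  bit 3 = 1: r = r^2 * 30 mod 41 = 4^2 * 30 = 16*30 = 29
  -> B = 29
s = B^a = 29^13 mod 41  (bits of 13 = 1101)
  bit 0 = 1: r = r^2 * 29 mod 41 = 1^2 * 29 = 1*29 = 29
  bit 1 = 1: r = r^2 * 29 mod 41 = 29^2 * 29 = 21*29 = 35
  bit 2 = 0: r = r^2 mod 41 = 35^2 = 36
  bit 3 = 1: r = r^2 * 29 mod 41 = 36^2 * 29 = 25*29 = 28
  -> s = B^a = 28

Answer: 28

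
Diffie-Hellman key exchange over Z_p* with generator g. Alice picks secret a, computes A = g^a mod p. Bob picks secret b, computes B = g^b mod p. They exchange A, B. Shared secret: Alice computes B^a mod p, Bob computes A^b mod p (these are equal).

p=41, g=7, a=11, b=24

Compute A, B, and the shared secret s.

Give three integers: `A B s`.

A = 7^11 mod 41  (bits of 11 = 1011)
  bit 0 = 1: r = r^2 * 7 mod 41 = 1^2 * 7 = 1*7 = 7
  bit 1 = 0: r = r^2 mod 41 = 7^2 = 8
  bit 2 = 1: r = r^2 * 7 mod 41 = 8^2 * 7 = 23*7 = 38
  bit 3 = 1: r = r^2 * 7 mod 41 = 38^2 * 7 = 9*7 = 22
  -> A = 22
B = 7^24 mod 41  (bits of 24 = 11000)
  bit 0 = 1: r = r^2 * 7 mod 41 = 1^2 * 7 = 1*7 = 7
  bit 1 = 1: r = r^2 * 7 mod 41 = 7^2 * 7 = 8*7 = 15
  bit 2 = 0: r = r^2 mod 41 = 15^2 = 20
  bit 3 = 0: r = r^2 mod 41 = 20^2 = 31
  bit 4 = 0: r = r^2 mod 41 = 31^2 = 18
  -> B = 18
s = B^a = 18^11 mod 41  (bits of 11 = 1011)
  bit 0 = 1: r = r^2 * 18 mod 41 = 1^2 * 18 = 1*18 = 18
  bit 1 = 0: r = r^2 mod 41 = 18^2 = 37
  bit 2 = 1: r = r^2 * 18 mod 41 = 37^2 * 18 = 16*18 = 1
  bit 3 = 1: r = r^2 * 18 mod 41 = 1^2 * 18 = 1*18 = 18
  -> s = B^a = 18

Answer: 22 18 18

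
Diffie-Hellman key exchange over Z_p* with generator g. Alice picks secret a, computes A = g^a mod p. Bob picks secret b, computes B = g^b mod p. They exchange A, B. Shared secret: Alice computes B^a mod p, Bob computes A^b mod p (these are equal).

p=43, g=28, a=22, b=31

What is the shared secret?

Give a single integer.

Answer: 25

Derivation:
A = 28^22 mod 43  (bits of 22 = 10110)
  bit 0 = 1: r = r^2 * 28 mod 43 = 1^2 * 28 = 1*28 = 28
  bit 1 = 0: r = r^2 mod 43 = 28^2 = 10
  bit 2 = 1: r = r^2 * 28 mod 43 = 10^2 * 28 = 14*28 = 5
  bit 3 = 1: r = r^2 * 28 mod 43 = 5^2 * 28 = 25*28 = 12
  bit 4 = 0: r = r^2 mod 43 = 12^2 = 15
  -> A = 15
B = 28^31 mod 43  (bits of 31 = 11111)
  bit 0 = 1: r = r^2 * 28 mod 43 = 1^2 * 28 = 1*28 = 28
  bit 1 = 1: r = r^2 * 28 mod 43 = 28^2 * 28 = 10*28 = 22
  bit 2 = 1: r = r^2 * 28 mod 43 = 22^2 * 28 = 11*28 = 7
  bit 3 = 1: r = r^2 * 28 mod 43 = 7^2 * 28 = 6*28 = 39
  bit 4 = 1: r = r^2 * 28 mod 43 = 39^2 * 28 = 16*28 = 18
  -> B = 18
s = B^a = 18^22 mod 43  (bits of 22 = 10110)
  bit 0 = 1: r = r^2 * 18 mod 43 = 1^2 * 18 = 1*18 = 18
  bit 1 = 0: r = r^2 mod 43 = 18^2 = 23
  bit 2 = 1: r = r^2 * 18 mod 43 = 23^2 * 18 = 13*18 = 19
  bit 3 = 1: r = r^2 * 18 mod 43 = 19^2 * 18 = 17*18 = 5
  bit 4 = 0: r = r^2 mod 43 = 5^2 = 25
  -> s = B^a = 25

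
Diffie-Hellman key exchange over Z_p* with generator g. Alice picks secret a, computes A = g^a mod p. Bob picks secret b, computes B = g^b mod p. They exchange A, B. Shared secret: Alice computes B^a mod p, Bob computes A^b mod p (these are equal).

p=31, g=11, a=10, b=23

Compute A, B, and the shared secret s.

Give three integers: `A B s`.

A = 11^10 mod 31  (bits of 10 = 1010)
  bit 0 = 1: r = r^2 * 11 mod 31 = 1^2 * 11 = 1*11 = 11
  bit 1 = 0: r = r^2 mod 31 = 11^2 = 28
  bit 2 = 1: r = r^2 * 11 mod 31 = 28^2 * 11 = 9*11 = 6
  bit 3 = 0: r = r^2 mod 31 = 6^2 = 5
  -> A = 5
B = 11^23 mod 31  (bits of 23 = 10111)
  bit 0 = 1: r = r^2 * 11 mod 31 = 1^2 * 11 = 1*11 = 11
  bit 1 = 0: r = r^2 mod 31 = 11^2 = 28
  bit 2 = 1: r = r^2 * 11 mod 31 = 28^2 * 11 = 9*11 = 6
  bit 3 = 1: r = r^2 * 11 mod 31 = 6^2 * 11 = 5*11 = 24
  bit 4 = 1: r = r^2 * 11 mod 31 = 24^2 * 11 = 18*11 = 12
  -> B = 12
s = B^a = 12^10 mod 31  (bits of 10 = 1010)
  bit 0 = 1: r = r^2 * 12 mod 31 = 1^2 * 12 = 1*12 = 12
  bit 1 = 0: r = r^2 mod 31 = 12^2 = 20
  bit 2 = 1: r = r^2 * 12 mod 31 = 20^2 * 12 = 28*12 = 26
  bit 3 = 0: r = r^2 mod 31 = 26^2 = 25
  -> s = B^a = 25

Answer: 5 12 25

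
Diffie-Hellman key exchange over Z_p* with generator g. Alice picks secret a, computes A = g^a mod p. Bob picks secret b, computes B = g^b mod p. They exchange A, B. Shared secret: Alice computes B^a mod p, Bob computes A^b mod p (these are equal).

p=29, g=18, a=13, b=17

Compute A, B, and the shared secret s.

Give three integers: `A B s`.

Answer: 8 26 10

Derivation:
A = 18^13 mod 29  (bits of 13 = 1101)
  bit 0 = 1: r = r^2 * 18 mod 29 = 1^2 * 18 = 1*18 = 18
  bit 1 = 1: r = r^2 * 18 mod 29 = 18^2 * 18 = 5*18 = 3
  bit 2 = 0: r = r^2 mod 29 = 3^2 = 9
  bit 3 = 1: r = r^2 * 18 mod 29 = 9^2 * 18 = 23*18 = 8
  -> A = 8
B = 18^17 mod 29  (bits of 17 = 10001)
  bit 0 = 1: r = r^2 * 18 mod 29 = 1^2 * 18 = 1*18 = 18
  bit 1 = 0: r = r^2 mod 29 = 18^2 = 5
  bit 2 = 0: r = r^2 mod 29 = 5^2 = 25
  bit 3 = 0: r = r^2 mod 29 = 25^2 = 16
  bit 4 = 1: r = r^2 * 18 mod 29 = 16^2 * 18 = 24*18 = 26
  -> B = 26
s = B^a = 26^13 mod 29  (bits of 13 = 1101)
  bit 0 = 1: r = r^2 * 26 mod 29 = 1^2 * 26 = 1*26 = 26
  bit 1 = 1: r = r^2 * 26 mod 29 = 26^2 * 26 = 9*26 = 2
  bit 2 = 0: r = r^2 mod 29 = 2^2 = 4
  bit 3 = 1: r = r^2 * 26 mod 29 = 4^2 * 26 = 16*26 = 10
  -> s = B^a = 10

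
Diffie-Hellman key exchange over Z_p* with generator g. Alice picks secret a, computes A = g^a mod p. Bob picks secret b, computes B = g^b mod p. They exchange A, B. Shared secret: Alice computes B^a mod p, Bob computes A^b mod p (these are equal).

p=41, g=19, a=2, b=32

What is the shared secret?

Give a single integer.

A = 19^2 mod 41  (bits of 2 = 10)
  bit 0 = 1: r = r^2 * 19 mod 41 = 1^2 * 19 = 1*19 = 19
  bit 1 = 0: r = r^2 mod 41 = 19^2 = 33
  -> A = 33
B = 19^32 mod 41  (bits of 32 = 100000)
  bit 0 = 1: r = r^2 * 19 mod 41 = 1^2 * 19 = 1*19 = 19
  bit 1 = 0: r = r^2 mod 41 = 19^2 = 33
  bit 2 = 0: r = r^2 mod 41 = 33^2 = 23
  bit 3 = 0: r = r^2 mod 41 = 23^2 = 37
  bit 4 = 0: r = r^2 mod 41 = 37^2 = 16
  bit 5 = 0: r = r^2 mod 41 = 16^2 = 10
  -> B = 10
s = B^a = 10^2 mod 41  (bits of 2 = 10)
  bit 0 = 1: r = r^2 * 10 mod 41 = 1^2 * 10 = 1*10 = 10
  bit 1 = 0: r = r^2 mod 41 = 10^2 = 18
  -> s = B^a = 18

Answer: 18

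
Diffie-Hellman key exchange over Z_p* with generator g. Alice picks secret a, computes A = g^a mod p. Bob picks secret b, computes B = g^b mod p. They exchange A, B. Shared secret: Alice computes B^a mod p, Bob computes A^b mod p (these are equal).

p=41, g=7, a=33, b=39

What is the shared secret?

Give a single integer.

A = 7^33 mod 41  (bits of 33 = 100001)
  bit 0 = 1: r = r^2 * 7 mod 41 = 1^2 * 7 = 1*7 = 7
  bit 1 = 0: r = r^2 mod 41 = 7^2 = 8
  bit 2 = 0: r = r^2 mod 41 = 8^2 = 23
  bit 3 = 0: r = r^2 mod 41 = 23^2 = 37
  bit 4 = 0: r = r^2 mod 41 = 37^2 = 16
  bit 5 = 1: r = r^2 * 7 mod 41 = 16^2 * 7 = 10*7 = 29
  -> A = 29
B = 7^39 mod 41  (bits of 39 = 100111)
  bit 0 = 1: r = r^2 * 7 mod 41 = 1^2 * 7 = 1*7 = 7
  bit 1 = 0: r = r^2 mod 41 = 7^2 = 8
  bit 2 = 0: r = r^2 mod 41 = 8^2 = 23
  bit 3 = 1: r = r^2 * 7 mod 41 = 23^2 * 7 = 37*7 = 13
  bit 4 = 1: r = r^2 * 7 mod 41 = 13^2 * 7 = 5*7 = 35
  bit 5 = 1: r = r^2 * 7 mod 41 = 35^2 * 7 = 36*7 = 6
  -> B = 6
s = B^a = 6^33 mod 41  (bits of 33 = 100001)
  bit 0 = 1: r = r^2 * 6 mod 41 = 1^2 * 6 = 1*6 = 6
  bit 1 = 0: r = r^2 mod 41 = 6^2 = 36
  bit 2 = 0: r = r^2 mod 41 = 36^2 = 25
  bit 3 = 0: r = r^2 mod 41 = 25^2 = 10
  bit 4 = 0: r = r^2 mod 41 = 10^2 = 18
  bit 5 = 1: r = r^2 * 6 mod 41 = 18^2 * 6 = 37*6 = 17
  -> s = B^a = 17

Answer: 17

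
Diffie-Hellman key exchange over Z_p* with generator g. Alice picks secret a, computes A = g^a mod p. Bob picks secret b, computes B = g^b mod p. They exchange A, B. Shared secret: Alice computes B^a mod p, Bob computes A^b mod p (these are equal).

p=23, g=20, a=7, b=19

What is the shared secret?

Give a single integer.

A = 20^7 mod 23  (bits of 7 = 111)
  bit 0 = 1: r = r^2 * 20 mod 23 = 1^2 * 20 = 1*20 = 20
  bit 1 = 1: r = r^2 * 20 mod 23 = 20^2 * 20 = 9*20 = 19
  bit 2 = 1: r = r^2 * 20 mod 23 = 19^2 * 20 = 16*20 = 21
  -> A = 21
B = 20^19 mod 23  (bits of 19 = 10011)
  bit 0 = 1: r = r^2 * 20 mod 23 = 1^2 * 20 = 1*20 = 20
  bit 1 = 0: r = r^2 mod 23 = 20^2 = 9
  bit 2 = 0: r = r^2 mod 23 = 9^2 = 12
  bit 3 = 1: r = r^2 * 20 mod 23 = 12^2 * 20 = 6*20 = 5
  bit 4 = 1: r = r^2 * 20 mod 23 = 5^2 * 20 = 2*20 = 17
  -> B = 17
s = B^a = 17^7 mod 23  (bits of 7 = 111)
  bit 0 = 1: r = r^2 * 17 mod 23 = 1^2 * 17 = 1*17 = 17
  bit 1 = 1: r = r^2 * 17 mod 23 = 17^2 * 17 = 13*17 = 14
  bit 2 = 1: r = r^2 * 17 mod 23 = 14^2 * 17 = 12*17 = 20
  -> s = B^a = 20

Answer: 20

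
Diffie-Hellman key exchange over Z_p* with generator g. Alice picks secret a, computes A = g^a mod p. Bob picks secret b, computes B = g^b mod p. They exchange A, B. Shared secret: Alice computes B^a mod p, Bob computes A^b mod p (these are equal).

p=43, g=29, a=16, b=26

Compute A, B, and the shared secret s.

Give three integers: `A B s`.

A = 29^16 mod 43  (bits of 16 = 10000)
  bit 0 = 1: r = r^2 * 29 mod 43 = 1^2 * 29 = 1*29 = 29
  bit 1 = 0: r = r^2 mod 43 = 29^2 = 24
  bit 2 = 0: r = r^2 mod 43 = 24^2 = 17
  bit 3 = 0: r = r^2 mod 43 = 17^2 = 31
  bit 4 = 0: r = r^2 mod 43 = 31^2 = 15
  -> A = 15
B = 29^26 mod 43  (bits of 26 = 11010)
  bit 0 = 1: r = r^2 * 29 mod 43 = 1^2 * 29 = 1*29 = 29
  bit 1 = 1: r = r^2 * 29 mod 43 = 29^2 * 29 = 24*29 = 8
  bit 2 = 0: r = r^2 mod 43 = 8^2 = 21
  bit 3 = 1: r = r^2 * 29 mod 43 = 21^2 * 29 = 11*29 = 18
  bit 4 = 0: r = r^2 mod 43 = 18^2 = 23
  -> B = 23
s = B^a = 23^16 mod 43  (bits of 16 = 10000)
  bit 0 = 1: r = r^2 * 23 mod 43 = 1^2 * 23 = 1*23 = 23
  bit 1 = 0: r = r^2 mod 43 = 23^2 = 13
  bit 2 = 0: r = r^2 mod 43 = 13^2 = 40
  bit 3 = 0: r = r^2 mod 43 = 40^2 = 9
  bit 4 = 0: r = r^2 mod 43 = 9^2 = 38
  -> s = B^a = 38

Answer: 15 23 38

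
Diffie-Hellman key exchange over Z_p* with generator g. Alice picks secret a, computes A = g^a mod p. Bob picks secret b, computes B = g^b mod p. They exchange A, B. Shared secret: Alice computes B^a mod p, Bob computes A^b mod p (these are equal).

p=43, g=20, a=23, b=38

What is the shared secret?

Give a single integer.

Answer: 24

Derivation:
A = 20^23 mod 43  (bits of 23 = 10111)
  bit 0 = 1: r = r^2 * 20 mod 43 = 1^2 * 20 = 1*20 = 20
  bit 1 = 0: r = r^2 mod 43 = 20^2 = 13
  bit 2 = 1: r = r^2 * 20 mod 43 = 13^2 * 20 = 40*20 = 26
  bit 3 = 1: r = r^2 * 20 mod 43 = 26^2 * 20 = 31*20 = 18
  bit 4 = 1: r = r^2 * 20 mod 43 = 18^2 * 20 = 23*20 = 30
  -> A = 30
B = 20^38 mod 43  (bits of 38 = 100110)
  bit 0 = 1: r = r^2 * 20 mod 43 = 1^2 * 20 = 1*20 = 20
  bit 1 = 0: r = r^2 mod 43 = 20^2 = 13
  bit 2 = 0: r = r^2 mod 43 = 13^2 = 40
  bit 3 = 1: r = r^2 * 20 mod 43 = 40^2 * 20 = 9*20 = 8
  bit 4 = 1: r = r^2 * 20 mod 43 = 8^2 * 20 = 21*20 = 33
  bit 5 = 0: r = r^2 mod 43 = 33^2 = 14
  -> B = 14
s = B^a = 14^23 mod 43  (bits of 23 = 10111)
  bit 0 = 1: r = r^2 * 14 mod 43 = 1^2 * 14 = 1*14 = 14
  bit 1 = 0: r = r^2 mod 43 = 14^2 = 24
  bit 2 = 1: r = r^2 * 14 mod 43 = 24^2 * 14 = 17*14 = 23
  bit 3 = 1: r = r^2 * 14 mod 43 = 23^2 * 14 = 13*14 = 10
  bit 4 = 1: r = r^2 * 14 mod 43 = 10^2 * 14 = 14*14 = 24
  -> s = B^a = 24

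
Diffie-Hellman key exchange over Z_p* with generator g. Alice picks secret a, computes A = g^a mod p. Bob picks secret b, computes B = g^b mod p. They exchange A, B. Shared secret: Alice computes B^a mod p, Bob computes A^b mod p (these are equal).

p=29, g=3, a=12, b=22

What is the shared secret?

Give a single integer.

A = 3^12 mod 29  (bits of 12 = 1100)
  bit 0 = 1: r = r^2 * 3 mod 29 = 1^2 * 3 = 1*3 = 3
  bit 1 = 1: r = r^2 * 3 mod 29 = 3^2 * 3 = 9*3 = 27
  bit 2 = 0: r = r^2 mod 29 = 27^2 = 4
  bit 3 = 0: r = r^2 mod 29 = 4^2 = 16
  -> A = 16
B = 3^22 mod 29  (bits of 22 = 10110)
  bit 0 = 1: r = r^2 * 3 mod 29 = 1^2 * 3 = 1*3 = 3
  bit 1 = 0: r = r^2 mod 29 = 3^2 = 9
  bit 2 = 1: r = r^2 * 3 mod 29 = 9^2 * 3 = 23*3 = 11
  bit 3 = 1: r = r^2 * 3 mod 29 = 11^2 * 3 = 5*3 = 15
  bit 4 = 0: r = r^2 mod 29 = 15^2 = 22
  -> B = 22
s = B^a = 22^12 mod 29  (bits of 12 = 1100)
  bit 0 = 1: r = r^2 * 22 mod 29 = 1^2 * 22 = 1*22 = 22
  bit 1 = 1: r = r^2 * 22 mod 29 = 22^2 * 22 = 20*22 = 5
  bit 2 = 0: r = r^2 mod 29 = 5^2 = 25
  bit 3 = 0: r = r^2 mod 29 = 25^2 = 16
  -> s = B^a = 16

Answer: 16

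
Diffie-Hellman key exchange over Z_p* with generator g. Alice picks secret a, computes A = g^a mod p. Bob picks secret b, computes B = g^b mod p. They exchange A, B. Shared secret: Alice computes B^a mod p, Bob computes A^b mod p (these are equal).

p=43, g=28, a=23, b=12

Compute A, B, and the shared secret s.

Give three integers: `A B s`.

Answer: 33 35 21

Derivation:
A = 28^23 mod 43  (bits of 23 = 10111)
  bit 0 = 1: r = r^2 * 28 mod 43 = 1^2 * 28 = 1*28 = 28
  bit 1 = 0: r = r^2 mod 43 = 28^2 = 10
  bit 2 = 1: r = r^2 * 28 mod 43 = 10^2 * 28 = 14*28 = 5
  bit 3 = 1: r = r^2 * 28 mod 43 = 5^2 * 28 = 25*28 = 12
  bit 4 = 1: r = r^2 * 28 mod 43 = 12^2 * 28 = 15*28 = 33
  -> A = 33
B = 28^12 mod 43  (bits of 12 = 1100)
  bit 0 = 1: r = r^2 * 28 mod 43 = 1^2 * 28 = 1*28 = 28
  bit 1 = 1: r = r^2 * 28 mod 43 = 28^2 * 28 = 10*28 = 22
  bit 2 = 0: r = r^2 mod 43 = 22^2 = 11
  bit 3 = 0: r = r^2 mod 43 = 11^2 = 35
  -> B = 35
s = B^a = 35^23 mod 43  (bits of 23 = 10111)
  bit 0 = 1: r = r^2 * 35 mod 43 = 1^2 * 35 = 1*35 = 35
  bit 1 = 0: r = r^2 mod 43 = 35^2 = 21
  bit 2 = 1: r = r^2 * 35 mod 43 = 21^2 * 35 = 11*35 = 41
  bit 3 = 1: r = r^2 * 35 mod 43 = 41^2 * 35 = 4*35 = 11
  bit 4 = 1: r = r^2 * 35 mod 43 = 11^2 * 35 = 35*35 = 21
  -> s = B^a = 21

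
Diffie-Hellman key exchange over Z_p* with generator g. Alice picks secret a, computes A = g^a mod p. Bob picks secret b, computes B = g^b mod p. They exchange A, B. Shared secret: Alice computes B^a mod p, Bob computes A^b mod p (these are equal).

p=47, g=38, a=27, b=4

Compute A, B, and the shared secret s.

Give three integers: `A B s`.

Answer: 19 28 37

Derivation:
A = 38^27 mod 47  (bits of 27 = 11011)
  bit 0 = 1: r = r^2 * 38 mod 47 = 1^2 * 38 = 1*38 = 38
  bit 1 = 1: r = r^2 * 38 mod 47 = 38^2 * 38 = 34*38 = 23
  bit 2 = 0: r = r^2 mod 47 = 23^2 = 12
  bit 3 = 1: r = r^2 * 38 mod 47 = 12^2 * 38 = 3*38 = 20
  bit 4 = 1: r = r^2 * 38 mod 47 = 20^2 * 38 = 24*38 = 19
  -> A = 19
B = 38^4 mod 47  (bits of 4 = 100)
  bit 0 = 1: r = r^2 * 38 mod 47 = 1^2 * 38 = 1*38 = 38
  bit 1 = 0: r = r^2 mod 47 = 38^2 = 34
  bit 2 = 0: r = r^2 mod 47 = 34^2 = 28
  -> B = 28
s = B^a = 28^27 mod 47  (bits of 27 = 11011)
  bit 0 = 1: r = r^2 * 28 mod 47 = 1^2 * 28 = 1*28 = 28
  bit 1 = 1: r = r^2 * 28 mod 47 = 28^2 * 28 = 32*28 = 3
  bit 2 = 0: r = r^2 mod 47 = 3^2 = 9
  bit 3 = 1: r = r^2 * 28 mod 47 = 9^2 * 28 = 34*28 = 12
  bit 4 = 1: r = r^2 * 28 mod 47 = 12^2 * 28 = 3*28 = 37
  -> s = B^a = 37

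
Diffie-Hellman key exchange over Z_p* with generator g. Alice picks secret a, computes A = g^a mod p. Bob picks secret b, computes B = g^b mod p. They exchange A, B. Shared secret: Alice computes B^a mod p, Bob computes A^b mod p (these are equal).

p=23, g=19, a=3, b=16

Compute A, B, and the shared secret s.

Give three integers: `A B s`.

A = 19^3 mod 23  (bits of 3 = 11)
  bit 0 = 1: r = r^2 * 19 mod 23 = 1^2 * 19 = 1*19 = 19
  bit 1 = 1: r = r^2 * 19 mod 23 = 19^2 * 19 = 16*19 = 5
  -> A = 5
B = 19^16 mod 23  (bits of 16 = 10000)
  bit 0 = 1: r = r^2 * 19 mod 23 = 1^2 * 19 = 1*19 = 19
  bit 1 = 0: r = r^2 mod 23 = 19^2 = 16
  bit 2 = 0: r = r^2 mod 23 = 16^2 = 3
  bit 3 = 0: r = r^2 mod 23 = 3^2 = 9
  bit 4 = 0: r = r^2 mod 23 = 9^2 = 12
  -> B = 12
s = B^a = 12^3 mod 23  (bits of 3 = 11)
  bit 0 = 1: r = r^2 * 12 mod 23 = 1^2 * 12 = 1*12 = 12
  bit 1 = 1: r = r^2 * 12 mod 23 = 12^2 * 12 = 6*12 = 3
  -> s = B^a = 3

Answer: 5 12 3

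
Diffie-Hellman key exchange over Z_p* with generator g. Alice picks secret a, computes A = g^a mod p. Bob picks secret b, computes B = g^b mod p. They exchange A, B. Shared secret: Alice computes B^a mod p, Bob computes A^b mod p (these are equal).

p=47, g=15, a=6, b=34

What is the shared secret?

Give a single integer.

A = 15^6 mod 47  (bits of 6 = 110)
  bit 0 = 1: r = r^2 * 15 mod 47 = 1^2 * 15 = 1*15 = 15
  bit 1 = 1: r = r^2 * 15 mod 47 = 15^2 * 15 = 37*15 = 38
  bit 2 = 0: r = r^2 mod 47 = 38^2 = 34
  -> A = 34
B = 15^34 mod 47  (bits of 34 = 100010)
  bit 0 = 1: r = r^2 * 15 mod 47 = 1^2 * 15 = 1*15 = 15
  bit 1 = 0: r = r^2 mod 47 = 15^2 = 37
  bit 2 = 0: r = r^2 mod 47 = 37^2 = 6
  bit 3 = 0: r = r^2 mod 47 = 6^2 = 36
  bit 4 = 1: r = r^2 * 15 mod 47 = 36^2 * 15 = 27*15 = 29
  bit 5 = 0: r = r^2 mod 47 = 29^2 = 42
  -> B = 42
s = B^a = 42^6 mod 47  (bits of 6 = 110)
  bit 0 = 1: r = r^2 * 42 mod 47 = 1^2 * 42 = 1*42 = 42
  bit 1 = 1: r = r^2 * 42 mod 47 = 42^2 * 42 = 25*42 = 16
  bit 2 = 0: r = r^2 mod 47 = 16^2 = 21
  -> s = B^a = 21

Answer: 21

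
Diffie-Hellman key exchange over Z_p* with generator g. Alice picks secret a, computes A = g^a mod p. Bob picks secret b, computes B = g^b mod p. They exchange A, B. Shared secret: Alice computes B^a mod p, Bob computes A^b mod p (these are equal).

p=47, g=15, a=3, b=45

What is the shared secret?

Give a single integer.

Answer: 26

Derivation:
A = 15^3 mod 47  (bits of 3 = 11)
  bit 0 = 1: r = r^2 * 15 mod 47 = 1^2 * 15 = 1*15 = 15
  bit 1 = 1: r = r^2 * 15 mod 47 = 15^2 * 15 = 37*15 = 38
  -> A = 38
B = 15^45 mod 47  (bits of 45 = 101101)
  bit 0 = 1: r = r^2 * 15 mod 47 = 1^2 * 15 = 1*15 = 15
  bit 1 = 0: r = r^2 mod 47 = 15^2 = 37
  bit 2 = 1: r = r^2 * 15 mod 47 = 37^2 * 15 = 6*15 = 43
  bit 3 = 1: r = r^2 * 15 mod 47 = 43^2 * 15 = 16*15 = 5
  bit 4 = 0: r = r^2 mod 47 = 5^2 = 25
  bit 5 = 1: r = r^2 * 15 mod 47 = 25^2 * 15 = 14*15 = 22
  -> B = 22
s = B^a = 22^3 mod 47  (bits of 3 = 11)
  bit 0 = 1: r = r^2 * 22 mod 47 = 1^2 * 22 = 1*22 = 22
  bit 1 = 1: r = r^2 * 22 mod 47 = 22^2 * 22 = 14*22 = 26
  -> s = B^a = 26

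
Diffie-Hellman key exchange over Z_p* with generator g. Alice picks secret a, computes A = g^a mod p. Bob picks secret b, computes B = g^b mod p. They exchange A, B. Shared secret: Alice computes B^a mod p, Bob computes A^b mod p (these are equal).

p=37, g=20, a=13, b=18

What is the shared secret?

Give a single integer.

Answer: 36

Derivation:
A = 20^13 mod 37  (bits of 13 = 1101)
  bit 0 = 1: r = r^2 * 20 mod 37 = 1^2 * 20 = 1*20 = 20
  bit 1 = 1: r = r^2 * 20 mod 37 = 20^2 * 20 = 30*20 = 8
  bit 2 = 0: r = r^2 mod 37 = 8^2 = 27
  bit 3 = 1: r = r^2 * 20 mod 37 = 27^2 * 20 = 26*20 = 2
  -> A = 2
B = 20^18 mod 37  (bits of 18 = 10010)
  bit 0 = 1: r = r^2 * 20 mod 37 = 1^2 * 20 = 1*20 = 20
  bit 1 = 0: r = r^2 mod 37 = 20^2 = 30
  bit 2 = 0: r = r^2 mod 37 = 30^2 = 12
  bit 3 = 1: r = r^2 * 20 mod 37 = 12^2 * 20 = 33*20 = 31
  bit 4 = 0: r = r^2 mod 37 = 31^2 = 36
  -> B = 36
s = B^a = 36^13 mod 37  (bits of 13 = 1101)
  bit 0 = 1: r = r^2 * 36 mod 37 = 1^2 * 36 = 1*36 = 36
  bit 1 = 1: r = r^2 * 36 mod 37 = 36^2 * 36 = 1*36 = 36
  bit 2 = 0: r = r^2 mod 37 = 36^2 = 1
  bit 3 = 1: r = r^2 * 36 mod 37 = 1^2 * 36 = 1*36 = 36
  -> s = B^a = 36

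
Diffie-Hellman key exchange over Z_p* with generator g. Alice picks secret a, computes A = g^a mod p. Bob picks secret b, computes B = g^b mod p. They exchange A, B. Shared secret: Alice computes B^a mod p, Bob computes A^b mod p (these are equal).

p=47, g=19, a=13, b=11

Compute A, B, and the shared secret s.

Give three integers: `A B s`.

A = 19^13 mod 47  (bits of 13 = 1101)
  bit 0 = 1: r = r^2 * 19 mod 47 = 1^2 * 19 = 1*19 = 19
  bit 1 = 1: r = r^2 * 19 mod 47 = 19^2 * 19 = 32*19 = 44
  bit 2 = 0: r = r^2 mod 47 = 44^2 = 9
  bit 3 = 1: r = r^2 * 19 mod 47 = 9^2 * 19 = 34*19 = 35
  -> A = 35
B = 19^11 mod 47  (bits of 11 = 1011)
  bit 0 = 1: r = r^2 * 19 mod 47 = 1^2 * 19 = 1*19 = 19
  bit 1 = 0: r = r^2 mod 47 = 19^2 = 32
  bit 2 = 1: r = r^2 * 19 mod 47 = 32^2 * 19 = 37*19 = 45
  bit 3 = 1: r = r^2 * 19 mod 47 = 45^2 * 19 = 4*19 = 29
  -> B = 29
s = B^a = 29^13 mod 47  (bits of 13 = 1101)
  bit 0 = 1: r = r^2 * 29 mod 47 = 1^2 * 29 = 1*29 = 29
  bit 1 = 1: r = r^2 * 29 mod 47 = 29^2 * 29 = 42*29 = 43
  bit 2 = 0: r = r^2 mod 47 = 43^2 = 16
  bit 3 = 1: r = r^2 * 29 mod 47 = 16^2 * 29 = 21*29 = 45
  -> s = B^a = 45

Answer: 35 29 45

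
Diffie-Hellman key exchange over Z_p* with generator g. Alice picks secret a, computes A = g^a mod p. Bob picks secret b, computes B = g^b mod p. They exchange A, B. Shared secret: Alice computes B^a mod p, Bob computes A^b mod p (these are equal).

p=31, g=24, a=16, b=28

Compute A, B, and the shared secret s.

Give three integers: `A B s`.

A = 24^16 mod 31  (bits of 16 = 10000)
  bit 0 = 1: r = r^2 * 24 mod 31 = 1^2 * 24 = 1*24 = 24
  bit 1 = 0: r = r^2 mod 31 = 24^2 = 18
  bit 2 = 0: r = r^2 mod 31 = 18^2 = 14
  bit 3 = 0: r = r^2 mod 31 = 14^2 = 10
  bit 4 = 0: r = r^2 mod 31 = 10^2 = 7
  -> A = 7
B = 24^28 mod 31  (bits of 28 = 11100)
  bit 0 = 1: r = r^2 * 24 mod 31 = 1^2 * 24 = 1*24 = 24
  bit 1 = 1: r = r^2 * 24 mod 31 = 24^2 * 24 = 18*24 = 29
  bit 2 = 1: r = r^2 * 24 mod 31 = 29^2 * 24 = 4*24 = 3
  bit 3 = 0: r = r^2 mod 31 = 3^2 = 9
  bit 4 = 0: r = r^2 mod 31 = 9^2 = 19
  -> B = 19
s = B^a = 19^16 mod 31  (bits of 16 = 10000)
  bit 0 = 1: r = r^2 * 19 mod 31 = 1^2 * 19 = 1*19 = 19
  bit 1 = 0: r = r^2 mod 31 = 19^2 = 20
  bit 2 = 0: r = r^2 mod 31 = 20^2 = 28
  bit 3 = 0: r = r^2 mod 31 = 28^2 = 9
  bit 4 = 0: r = r^2 mod 31 = 9^2 = 19
  -> s = B^a = 19

Answer: 7 19 19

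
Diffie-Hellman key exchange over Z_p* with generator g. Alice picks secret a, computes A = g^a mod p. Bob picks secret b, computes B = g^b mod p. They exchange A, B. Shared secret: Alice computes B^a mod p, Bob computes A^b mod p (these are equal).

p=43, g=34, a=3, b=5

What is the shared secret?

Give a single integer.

A = 34^3 mod 43  (bits of 3 = 11)
  bit 0 = 1: r = r^2 * 34 mod 43 = 1^2 * 34 = 1*34 = 34
  bit 1 = 1: r = r^2 * 34 mod 43 = 34^2 * 34 = 38*34 = 2
  -> A = 2
B = 34^5 mod 43  (bits of 5 = 101)
  bit 0 = 1: r = r^2 * 34 mod 43 = 1^2 * 34 = 1*34 = 34
  bit 1 = 0: r = r^2 mod 43 = 34^2 = 38
  bit 2 = 1: r = r^2 * 34 mod 43 = 38^2 * 34 = 25*34 = 33
  -> B = 33
s = B^a = 33^3 mod 43  (bits of 3 = 11)
  bit 0 = 1: r = r^2 * 33 mod 43 = 1^2 * 33 = 1*33 = 33
  bit 1 = 1: r = r^2 * 33 mod 43 = 33^2 * 33 = 14*33 = 32
  -> s = B^a = 32

Answer: 32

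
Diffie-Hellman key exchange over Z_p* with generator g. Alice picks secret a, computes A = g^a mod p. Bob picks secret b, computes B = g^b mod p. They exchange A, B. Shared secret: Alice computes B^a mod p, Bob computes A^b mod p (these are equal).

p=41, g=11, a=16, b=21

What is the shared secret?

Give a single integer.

A = 11^16 mod 41  (bits of 16 = 10000)
  bit 0 = 1: r = r^2 * 11 mod 41 = 1^2 * 11 = 1*11 = 11
  bit 1 = 0: r = r^2 mod 41 = 11^2 = 39
  bit 2 = 0: r = r^2 mod 41 = 39^2 = 4
  bit 3 = 0: r = r^2 mod 41 = 4^2 = 16
  bit 4 = 0: r = r^2 mod 41 = 16^2 = 10
  -> A = 10
B = 11^21 mod 41  (bits of 21 = 10101)
  bit 0 = 1: r = r^2 * 11 mod 41 = 1^2 * 11 = 1*11 = 11
  bit 1 = 0: r = r^2 mod 41 = 11^2 = 39
  bit 2 = 1: r = r^2 * 11 mod 41 = 39^2 * 11 = 4*11 = 3
  bit 3 = 0: r = r^2 mod 41 = 3^2 = 9
  bit 4 = 1: r = r^2 * 11 mod 41 = 9^2 * 11 = 40*11 = 30
  -> B = 30
s = B^a = 30^16 mod 41  (bits of 16 = 10000)
  bit 0 = 1: r = r^2 * 30 mod 41 = 1^2 * 30 = 1*30 = 30
  bit 1 = 0: r = r^2 mod 41 = 30^2 = 39
  bit 2 = 0: r = r^2 mod 41 = 39^2 = 4
  bit 3 = 0: r = r^2 mod 41 = 4^2 = 16
  bit 4 = 0: r = r^2 mod 41 = 16^2 = 10
  -> s = B^a = 10

Answer: 10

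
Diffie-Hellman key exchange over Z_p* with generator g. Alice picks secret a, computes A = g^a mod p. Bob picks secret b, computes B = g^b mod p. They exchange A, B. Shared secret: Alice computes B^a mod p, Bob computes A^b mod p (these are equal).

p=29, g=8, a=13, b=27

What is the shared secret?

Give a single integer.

A = 8^13 mod 29  (bits of 13 = 1101)
  bit 0 = 1: r = r^2 * 8 mod 29 = 1^2 * 8 = 1*8 = 8
  bit 1 = 1: r = r^2 * 8 mod 29 = 8^2 * 8 = 6*8 = 19
  bit 2 = 0: r = r^2 mod 29 = 19^2 = 13
  bit 3 = 1: r = r^2 * 8 mod 29 = 13^2 * 8 = 24*8 = 18
  -> A = 18
B = 8^27 mod 29  (bits of 27 = 11011)
  bit 0 = 1: r = r^2 * 8 mod 29 = 1^2 * 8 = 1*8 = 8
  bit 1 = 1: r = r^2 * 8 mod 29 = 8^2 * 8 = 6*8 = 19
  bit 2 = 0: r = r^2 mod 29 = 19^2 = 13
  bit 3 = 1: r = r^2 * 8 mod 29 = 13^2 * 8 = 24*8 = 18
  bit 4 = 1: r = r^2 * 8 mod 29 = 18^2 * 8 = 5*8 = 11
  -> B = 11
s = B^a = 11^13 mod 29  (bits of 13 = 1101)
  bit 0 = 1: r = r^2 * 11 mod 29 = 1^2 * 11 = 1*11 = 11
  bit 1 = 1: r = r^2 * 11 mod 29 = 11^2 * 11 = 5*11 = 26
  bit 2 = 0: r = r^2 mod 29 = 26^2 = 9
  bit 3 = 1: r = r^2 * 11 mod 29 = 9^2 * 11 = 23*11 = 21
  -> s = B^a = 21

Answer: 21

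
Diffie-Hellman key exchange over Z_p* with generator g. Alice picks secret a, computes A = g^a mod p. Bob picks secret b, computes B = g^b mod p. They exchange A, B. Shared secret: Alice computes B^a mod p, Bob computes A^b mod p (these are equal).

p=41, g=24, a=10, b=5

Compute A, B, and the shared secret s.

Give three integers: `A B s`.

Answer: 32 14 32

Derivation:
A = 24^10 mod 41  (bits of 10 = 1010)
  bit 0 = 1: r = r^2 * 24 mod 41 = 1^2 * 24 = 1*24 = 24
  bit 1 = 0: r = r^2 mod 41 = 24^2 = 2
  bit 2 = 1: r = r^2 * 24 mod 41 = 2^2 * 24 = 4*24 = 14
  bit 3 = 0: r = r^2 mod 41 = 14^2 = 32
  -> A = 32
B = 24^5 mod 41  (bits of 5 = 101)
  bit 0 = 1: r = r^2 * 24 mod 41 = 1^2 * 24 = 1*24 = 24
  bit 1 = 0: r = r^2 mod 41 = 24^2 = 2
  bit 2 = 1: r = r^2 * 24 mod 41 = 2^2 * 24 = 4*24 = 14
  -> B = 14
s = B^a = 14^10 mod 41  (bits of 10 = 1010)
  bit 0 = 1: r = r^2 * 14 mod 41 = 1^2 * 14 = 1*14 = 14
  bit 1 = 0: r = r^2 mod 41 = 14^2 = 32
  bit 2 = 1: r = r^2 * 14 mod 41 = 32^2 * 14 = 40*14 = 27
  bit 3 = 0: r = r^2 mod 41 = 27^2 = 32
  -> s = B^a = 32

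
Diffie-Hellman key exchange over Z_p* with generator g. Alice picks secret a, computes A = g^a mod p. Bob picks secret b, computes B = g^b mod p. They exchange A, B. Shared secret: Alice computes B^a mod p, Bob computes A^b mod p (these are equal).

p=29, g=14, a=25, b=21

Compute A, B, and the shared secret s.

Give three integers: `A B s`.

A = 14^25 mod 29  (bits of 25 = 11001)
  bit 0 = 1: r = r^2 * 14 mod 29 = 1^2 * 14 = 1*14 = 14
  bit 1 = 1: r = r^2 * 14 mod 29 = 14^2 * 14 = 22*14 = 18
  bit 2 = 0: r = r^2 mod 29 = 18^2 = 5
  bit 3 = 0: r = r^2 mod 29 = 5^2 = 25
  bit 4 = 1: r = r^2 * 14 mod 29 = 25^2 * 14 = 16*14 = 21
  -> A = 21
B = 14^21 mod 29  (bits of 21 = 10101)
  bit 0 = 1: r = r^2 * 14 mod 29 = 1^2 * 14 = 1*14 = 14
  bit 1 = 0: r = r^2 mod 29 = 14^2 = 22
  bit 2 = 1: r = r^2 * 14 mod 29 = 22^2 * 14 = 20*14 = 19
  bit 3 = 0: r = r^2 mod 29 = 19^2 = 13
  bit 4 = 1: r = r^2 * 14 mod 29 = 13^2 * 14 = 24*14 = 17
  -> B = 17
s = B^a = 17^25 mod 29  (bits of 25 = 11001)
  bit 0 = 1: r = r^2 * 17 mod 29 = 1^2 * 17 = 1*17 = 17
  bit 1 = 1: r = r^2 * 17 mod 29 = 17^2 * 17 = 28*17 = 12
  bit 2 = 0: r = r^2 mod 29 = 12^2 = 28
  bit 3 = 0: r = r^2 mod 29 = 28^2 = 1
  bit 4 = 1: r = r^2 * 17 mod 29 = 1^2 * 17 = 1*17 = 17
  -> s = B^a = 17

Answer: 21 17 17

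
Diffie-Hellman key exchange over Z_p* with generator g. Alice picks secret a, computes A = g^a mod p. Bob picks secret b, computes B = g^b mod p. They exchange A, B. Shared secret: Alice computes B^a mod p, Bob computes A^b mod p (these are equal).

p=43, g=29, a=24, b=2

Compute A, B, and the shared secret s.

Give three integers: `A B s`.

A = 29^24 mod 43  (bits of 24 = 11000)
  bit 0 = 1: r = r^2 * 29 mod 43 = 1^2 * 29 = 1*29 = 29
  bit 1 = 1: r = r^2 * 29 mod 43 = 29^2 * 29 = 24*29 = 8
  bit 2 = 0: r = r^2 mod 43 = 8^2 = 21
  bit 3 = 0: r = r^2 mod 43 = 21^2 = 11
  bit 4 = 0: r = r^2 mod 43 = 11^2 = 35
  -> A = 35
B = 29^2 mod 43  (bits of 2 = 10)
  bit 0 = 1: r = r^2 * 29 mod 43 = 1^2 * 29 = 1*29 = 29
  bit 1 = 0: r = r^2 mod 43 = 29^2 = 24
  -> B = 24
s = B^a = 24^24 mod 43  (bits of 24 = 11000)
  bit 0 = 1: r = r^2 * 24 mod 43 = 1^2 * 24 = 1*24 = 24
  bit 1 = 1: r = r^2 * 24 mod 43 = 24^2 * 24 = 17*24 = 21
  bit 2 = 0: r = r^2 mod 43 = 21^2 = 11
  bit 3 = 0: r = r^2 mod 43 = 11^2 = 35
  bit 4 = 0: r = r^2 mod 43 = 35^2 = 21
  -> s = B^a = 21

Answer: 35 24 21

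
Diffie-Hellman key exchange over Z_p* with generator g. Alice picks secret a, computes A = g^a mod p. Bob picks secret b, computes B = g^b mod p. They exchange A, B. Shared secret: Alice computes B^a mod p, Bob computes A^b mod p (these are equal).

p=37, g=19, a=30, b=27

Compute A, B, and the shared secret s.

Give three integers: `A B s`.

A = 19^30 mod 37  (bits of 30 = 11110)
  bit 0 = 1: r = r^2 * 19 mod 37 = 1^2 * 19 = 1*19 = 19
  bit 1 = 1: r = r^2 * 19 mod 37 = 19^2 * 19 = 28*19 = 14
  bit 2 = 1: r = r^2 * 19 mod 37 = 14^2 * 19 = 11*19 = 24
  bit 3 = 1: r = r^2 * 19 mod 37 = 24^2 * 19 = 21*19 = 29
  bit 4 = 0: r = r^2 mod 37 = 29^2 = 27
  -> A = 27
B = 19^27 mod 37  (bits of 27 = 11011)
  bit 0 = 1: r = r^2 * 19 mod 37 = 1^2 * 19 = 1*19 = 19
  bit 1 = 1: r = r^2 * 19 mod 37 = 19^2 * 19 = 28*19 = 14
  bit 2 = 0: r = r^2 mod 37 = 14^2 = 11
  bit 3 = 1: r = r^2 * 19 mod 37 = 11^2 * 19 = 10*19 = 5
  bit 4 = 1: r = r^2 * 19 mod 37 = 5^2 * 19 = 25*19 = 31
  -> B = 31
s = B^a = 31^30 mod 37  (bits of 30 = 11110)
  bit 0 = 1: r = r^2 * 31 mod 37 = 1^2 * 31 = 1*31 = 31
  bit 1 = 1: r = r^2 * 31 mod 37 = 31^2 * 31 = 36*31 = 6
  bit 2 = 1: r = r^2 * 31 mod 37 = 6^2 * 31 = 36*31 = 6
  bit 3 = 1: r = r^2 * 31 mod 37 = 6^2 * 31 = 36*31 = 6
  bit 4 = 0: r = r^2 mod 37 = 6^2 = 36
  -> s = B^a = 36

Answer: 27 31 36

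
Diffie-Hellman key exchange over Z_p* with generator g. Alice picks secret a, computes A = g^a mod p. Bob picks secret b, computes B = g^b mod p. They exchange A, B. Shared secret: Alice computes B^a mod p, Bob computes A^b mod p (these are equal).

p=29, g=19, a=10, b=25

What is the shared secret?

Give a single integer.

Answer: 9

Derivation:
A = 19^10 mod 29  (bits of 10 = 1010)
  bit 0 = 1: r = r^2 * 19 mod 29 = 1^2 * 19 = 1*19 = 19
  bit 1 = 0: r = r^2 mod 29 = 19^2 = 13
  bit 2 = 1: r = r^2 * 19 mod 29 = 13^2 * 19 = 24*19 = 21
  bit 3 = 0: r = r^2 mod 29 = 21^2 = 6
  -> A = 6
B = 19^25 mod 29  (bits of 25 = 11001)
  bit 0 = 1: r = r^2 * 19 mod 29 = 1^2 * 19 = 1*19 = 19
  bit 1 = 1: r = r^2 * 19 mod 29 = 19^2 * 19 = 13*19 = 15
  bit 2 = 0: r = r^2 mod 29 = 15^2 = 22
  bit 3 = 0: r = r^2 mod 29 = 22^2 = 20
  bit 4 = 1: r = r^2 * 19 mod 29 = 20^2 * 19 = 23*19 = 2
  -> B = 2
s = B^a = 2^10 mod 29  (bits of 10 = 1010)
  bit 0 = 1: r = r^2 * 2 mod 29 = 1^2 * 2 = 1*2 = 2
  bit 1 = 0: r = r^2 mod 29 = 2^2 = 4
  bit 2 = 1: r = r^2 * 2 mod 29 = 4^2 * 2 = 16*2 = 3
  bit 3 = 0: r = r^2 mod 29 = 3^2 = 9
  -> s = B^a = 9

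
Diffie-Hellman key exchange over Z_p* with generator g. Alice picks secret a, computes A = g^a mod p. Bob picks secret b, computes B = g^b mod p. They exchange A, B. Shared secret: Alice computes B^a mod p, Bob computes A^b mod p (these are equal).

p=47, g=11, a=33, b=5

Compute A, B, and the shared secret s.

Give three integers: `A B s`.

Answer: 5 29 23

Derivation:
A = 11^33 mod 47  (bits of 33 = 100001)
  bit 0 = 1: r = r^2 * 11 mod 47 = 1^2 * 11 = 1*11 = 11
  bit 1 = 0: r = r^2 mod 47 = 11^2 = 27
  bit 2 = 0: r = r^2 mod 47 = 27^2 = 24
  bit 3 = 0: r = r^2 mod 47 = 24^2 = 12
  bit 4 = 0: r = r^2 mod 47 = 12^2 = 3
  bit 5 = 1: r = r^2 * 11 mod 47 = 3^2 * 11 = 9*11 = 5
  -> A = 5
B = 11^5 mod 47  (bits of 5 = 101)
  bit 0 = 1: r = r^2 * 11 mod 47 = 1^2 * 11 = 1*11 = 11
  bit 1 = 0: r = r^2 mod 47 = 11^2 = 27
  bit 2 = 1: r = r^2 * 11 mod 47 = 27^2 * 11 = 24*11 = 29
  -> B = 29
s = B^a = 29^33 mod 47  (bits of 33 = 100001)
  bit 0 = 1: r = r^2 * 29 mod 47 = 1^2 * 29 = 1*29 = 29
  bit 1 = 0: r = r^2 mod 47 = 29^2 = 42
  bit 2 = 0: r = r^2 mod 47 = 42^2 = 25
  bit 3 = 0: r = r^2 mod 47 = 25^2 = 14
  bit 4 = 0: r = r^2 mod 47 = 14^2 = 8
  bit 5 = 1: r = r^2 * 29 mod 47 = 8^2 * 29 = 17*29 = 23
  -> s = B^a = 23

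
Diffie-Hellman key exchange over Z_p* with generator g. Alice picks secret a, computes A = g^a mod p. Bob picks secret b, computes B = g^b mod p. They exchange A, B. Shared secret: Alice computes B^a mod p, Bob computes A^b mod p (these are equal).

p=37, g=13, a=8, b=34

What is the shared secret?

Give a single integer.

A = 13^8 mod 37  (bits of 8 = 1000)
  bit 0 = 1: r = r^2 * 13 mod 37 = 1^2 * 13 = 1*13 = 13
  bit 1 = 0: r = r^2 mod 37 = 13^2 = 21
  bit 2 = 0: r = r^2 mod 37 = 21^2 = 34
  bit 3 = 0: r = r^2 mod 37 = 34^2 = 9
  -> A = 9
B = 13^34 mod 37  (bits of 34 = 100010)
  bit 0 = 1: r = r^2 * 13 mod 37 = 1^2 * 13 = 1*13 = 13
  bit 1 = 0: r = r^2 mod 37 = 13^2 = 21
  bit 2 = 0: r = r^2 mod 37 = 21^2 = 34
  bit 3 = 0: r = r^2 mod 37 = 34^2 = 9
  bit 4 = 1: r = r^2 * 13 mod 37 = 9^2 * 13 = 7*13 = 17
  bit 5 = 0: r = r^2 mod 37 = 17^2 = 30
  -> B = 30
s = B^a = 30^8 mod 37  (bits of 8 = 1000)
  bit 0 = 1: r = r^2 * 30 mod 37 = 1^2 * 30 = 1*30 = 30
  bit 1 = 0: r = r^2 mod 37 = 30^2 = 12
  bit 2 = 0: r = r^2 mod 37 = 12^2 = 33
  bit 3 = 0: r = r^2 mod 37 = 33^2 = 16
  -> s = B^a = 16

Answer: 16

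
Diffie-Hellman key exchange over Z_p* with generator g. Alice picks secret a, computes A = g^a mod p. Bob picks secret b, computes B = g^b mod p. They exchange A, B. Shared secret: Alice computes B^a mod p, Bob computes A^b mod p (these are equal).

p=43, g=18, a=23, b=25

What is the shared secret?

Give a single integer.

A = 18^23 mod 43  (bits of 23 = 10111)
  bit 0 = 1: r = r^2 * 18 mod 43 = 1^2 * 18 = 1*18 = 18
  bit 1 = 0: r = r^2 mod 43 = 18^2 = 23
  bit 2 = 1: r = r^2 * 18 mod 43 = 23^2 * 18 = 13*18 = 19
  bit 3 = 1: r = r^2 * 18 mod 43 = 19^2 * 18 = 17*18 = 5
  bit 4 = 1: r = r^2 * 18 mod 43 = 5^2 * 18 = 25*18 = 20
  -> A = 20
B = 18^25 mod 43  (bits of 25 = 11001)
  bit 0 = 1: r = r^2 * 18 mod 43 = 1^2 * 18 = 1*18 = 18
  bit 1 = 1: r = r^2 * 18 mod 43 = 18^2 * 18 = 23*18 = 27
  bit 2 = 0: r = r^2 mod 43 = 27^2 = 41
  bit 3 = 0: r = r^2 mod 43 = 41^2 = 4
  bit 4 = 1: r = r^2 * 18 mod 43 = 4^2 * 18 = 16*18 = 30
  -> B = 30
s = B^a = 30^23 mod 43  (bits of 23 = 10111)
  bit 0 = 1: r = r^2 * 30 mod 43 = 1^2 * 30 = 1*30 = 30
  bit 1 = 0: r = r^2 mod 43 = 30^2 = 40
  bit 2 = 1: r = r^2 * 30 mod 43 = 40^2 * 30 = 9*30 = 12
  bit 3 = 1: r = r^2 * 30 mod 43 = 12^2 * 30 = 15*30 = 20
  bit 4 = 1: r = r^2 * 30 mod 43 = 20^2 * 30 = 13*30 = 3
  -> s = B^a = 3

Answer: 3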